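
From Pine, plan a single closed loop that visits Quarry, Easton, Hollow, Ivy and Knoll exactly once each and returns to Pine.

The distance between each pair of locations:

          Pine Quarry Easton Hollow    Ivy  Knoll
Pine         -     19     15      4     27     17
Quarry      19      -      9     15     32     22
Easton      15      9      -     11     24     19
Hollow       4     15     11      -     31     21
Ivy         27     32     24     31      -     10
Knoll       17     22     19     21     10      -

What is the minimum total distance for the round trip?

There are 60 distinct closed tours to check (reversals are equivalent).
Pine→Quarry→Easton→Hollow→Ivy→Knoll→Pine: 19+9+11+31+10+17 = 97
Pine→Quarry→Easton→Hollow→Knoll→Ivy→Pine: 19+9+11+21+10+27 = 97
Pine→Quarry→Easton→Ivy→Hollow→Knoll→Pine: 19+9+24+31+21+17 = 121
Pine→Quarry→Easton→Ivy→Knoll→Hollow→Pine: 19+9+24+10+21+4 = 87
Pine→Quarry→Easton→Knoll→Hollow→Ivy→Pine: 19+9+19+21+31+27 = 126
Pine→Quarry→Easton→Knoll→Ivy→Hollow→Pine: 19+9+19+10+31+4 = 92
Pine→Quarry→Hollow→Easton→Ivy→Knoll→Pine: 19+15+11+24+10+17 = 96
Pine→Quarry→Hollow→Easton→Knoll→Ivy→Pine: 19+15+11+19+10+27 = 101
Pine→Quarry→Hollow→Ivy→Easton→Knoll→Pine: 19+15+31+24+19+17 = 125
Pine→Quarry→Hollow→Ivy→Knoll→Easton→Pine: 19+15+31+10+19+15 = 109
Pine→Quarry→Hollow→Knoll→Easton→Ivy→Pine: 19+15+21+19+24+27 = 125
Pine→Quarry→Hollow→Knoll→Ivy→Easton→Pine: 19+15+21+10+24+15 = 104
Pine→Quarry→Ivy→Easton→Hollow→Knoll→Pine: 19+32+24+11+21+17 = 124
Pine→Quarry→Ivy→Easton→Knoll→Hollow→Pine: 19+32+24+19+21+4 = 119
… (46 more)
Pine→Hollow→Quarry→Easton→Ivy→Knoll→Pine: 4+15+9+24+10+17 = 79  ← best
The minimum is 79.
One optimal route: Pine → Hollow → Quarry → Easton → Ivy → Knoll → Pine (or its reverse).

79 — the shortest possible round trip.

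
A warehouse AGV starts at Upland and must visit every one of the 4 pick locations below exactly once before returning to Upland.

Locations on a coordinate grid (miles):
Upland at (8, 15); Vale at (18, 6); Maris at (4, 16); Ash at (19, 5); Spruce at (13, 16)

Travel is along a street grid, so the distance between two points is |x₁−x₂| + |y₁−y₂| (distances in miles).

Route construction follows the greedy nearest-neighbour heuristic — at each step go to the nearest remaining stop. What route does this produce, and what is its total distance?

At Upland the remaining stops are Maris 5, Spruce 6, Vale 19, Ash 21; go to Maris.
At Maris the remaining stops are Spruce 9, Vale 24, Ash 26; go to Spruce.
At Spruce the remaining stops are Vale 15, Ash 17; go to Vale.
At Vale the remaining stops are Ash 2; go to Ash.
Return Ash→Upland: 21.
Total = 5 + 9 + 15 + 2 + 21 = 52.

Total distance 52 miles via the nearest-neighbour route Upland → Maris → Spruce → Vale → Ash → Upland.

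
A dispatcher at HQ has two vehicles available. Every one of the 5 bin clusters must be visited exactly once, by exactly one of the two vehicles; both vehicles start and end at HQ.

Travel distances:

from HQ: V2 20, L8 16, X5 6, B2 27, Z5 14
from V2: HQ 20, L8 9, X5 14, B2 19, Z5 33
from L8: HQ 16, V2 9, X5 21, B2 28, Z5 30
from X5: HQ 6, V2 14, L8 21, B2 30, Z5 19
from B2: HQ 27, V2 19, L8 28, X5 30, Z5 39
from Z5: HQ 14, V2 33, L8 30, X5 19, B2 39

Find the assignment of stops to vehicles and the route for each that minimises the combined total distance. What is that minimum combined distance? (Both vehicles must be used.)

Minimum combined distance: 108.

There are 2^4 − 1 = 15 ways to divide the 5 stops into two non-empty groups. For each, the best each vehicle can do is its own shortest tour through its group:
  {V2} + {L8, X5, B2, Z5}: 40 + 107 = 147
  {L8} + {V2, X5, B2, Z5}: 32 + 92 = 124
  {V2, L8} + {X5, B2, Z5}: 45 + 89 = 134
  {X5} + {V2, L8, B2, Z5}: 12 + 97 = 109
  {V2, X5} + {L8, B2, Z5}: 40 + 97 = 137
  {L8, X5} + {V2, B2, Z5}: 43 + 92 = 135
  … (15 splits in total)
  {V2, L8, X5, B2} + {Z5}: 80 + 28 = 108  ← best
Best: vehicle 1 HQ → L8 → V2 → B2 → X5 → HQ = 80; vehicle 2 HQ → Z5 → HQ = 28; combined 108.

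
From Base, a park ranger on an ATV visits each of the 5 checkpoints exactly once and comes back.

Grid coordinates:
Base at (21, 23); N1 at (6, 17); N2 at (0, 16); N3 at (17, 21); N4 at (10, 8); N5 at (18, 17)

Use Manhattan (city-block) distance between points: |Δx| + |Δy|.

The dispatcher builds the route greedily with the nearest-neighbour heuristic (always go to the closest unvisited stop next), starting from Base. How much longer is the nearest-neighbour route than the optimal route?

Base: N3=6, N5=9, N1=21, N4=26, N2=28 ⇒ N3
N3: N5=5, N1=15, N4=20, N2=22 ⇒ N5
N5: N1=12, N4=17, N2=19 ⇒ N1
N1: N2=7, N4=13 ⇒ N2
N2: N4=18 ⇒ N4
NN route Base → N3 → N5 → N1 → N2 → N4 → Base costs 74.
Optimal: Base → N3 → N1 → N2 → N4 → N5 → Base costs 72 (by enumerating all 60 distinct tours).
Excess = 74 − 72 = 2.

Excess over optimum: 2.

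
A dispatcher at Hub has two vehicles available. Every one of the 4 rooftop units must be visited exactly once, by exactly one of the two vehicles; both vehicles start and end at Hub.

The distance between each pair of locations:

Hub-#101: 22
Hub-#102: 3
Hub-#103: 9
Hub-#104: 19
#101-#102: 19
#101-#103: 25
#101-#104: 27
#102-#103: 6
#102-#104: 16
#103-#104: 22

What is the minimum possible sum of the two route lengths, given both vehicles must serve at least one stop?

86 — the smallest possible combined total.

There are 2^3 − 1 = 7 ways to divide the 4 stops into two non-empty groups. For each, the best each vehicle can do is its own shortest tour through its group:
  {#101} + {#102, #103, #104}: 44 + 50 = 94
  {#102} + {#101, #103, #104}: 6 + 80 = 86
  {#101, #102} + {#103, #104}: 44 + 50 = 94
  {#103} + {#101, #102, #104}: 18 + 68 = 86
  {#101, #103} + {#102, #104}: 56 + 38 = 94
  {#102, #103} + {#101, #104}: 18 + 68 = 86
  … (7 splits in total)
Best: vehicle 1 Hub → #102 → Hub = 6; vehicle 2 Hub → #101 → #104 → #103 → Hub = 80; combined 86.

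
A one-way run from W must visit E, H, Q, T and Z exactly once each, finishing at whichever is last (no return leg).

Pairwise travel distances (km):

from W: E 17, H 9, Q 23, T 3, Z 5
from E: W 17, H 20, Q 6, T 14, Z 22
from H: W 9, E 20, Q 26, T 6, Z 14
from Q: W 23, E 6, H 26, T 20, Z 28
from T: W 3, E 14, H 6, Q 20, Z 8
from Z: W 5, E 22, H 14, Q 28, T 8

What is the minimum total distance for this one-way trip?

45 km — the minimum one-way total.

There are 5! = 120 possible orderings.
W - E - H - Q - T - Z: 17+20+26+20+8 = 91
W - E - H - Q - Z - T: 17+20+26+28+8 = 99
W - E - H - T - Q - Z: 17+20+6+20+28 = 91
W - E - H - T - Z - Q: 17+20+6+8+28 = 79
W - E - H - Z - Q - T: 17+20+14+28+20 = 99
W - E - H - Z - T - Q: 17+20+14+8+20 = 79
W - E - Q - H - T - Z: 17+6+26+6+8 = 63
W - E - Q - H - Z - T: 17+6+26+14+8 = 71
W - E - Q - T - H - Z: 17+6+20+6+14 = 63
W - E - Q - T - Z - H: 17+6+20+8+14 = 65
W - E - Q - Z - H - T: 17+6+28+14+6 = 71
W - E - Q - Z - T - H: 17+6+28+8+6 = 65
W - E - T - H - Q - Z: 17+14+6+26+28 = 91
W - E - T - H - Z - Q: 17+14+6+14+28 = 79
… (106 more)
W - Z - H - T - E - Q: 5+14+6+14+6 = 45  ← best
The minimum is 45.
One shortest path: W → Z → H → T → E → Q.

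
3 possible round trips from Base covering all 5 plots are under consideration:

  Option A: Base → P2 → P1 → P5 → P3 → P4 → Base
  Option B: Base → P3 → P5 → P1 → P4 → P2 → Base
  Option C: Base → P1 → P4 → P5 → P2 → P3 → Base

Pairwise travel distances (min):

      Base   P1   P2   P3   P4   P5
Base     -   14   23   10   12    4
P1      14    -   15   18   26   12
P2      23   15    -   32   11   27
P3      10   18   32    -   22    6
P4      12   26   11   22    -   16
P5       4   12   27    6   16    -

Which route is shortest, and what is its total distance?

Option A: 23 + 15 + 12 + 6 + 22 + 12 = 90
Option B: 10 + 6 + 12 + 26 + 11 + 23 = 88
Option C: 14 + 26 + 16 + 27 + 32 + 10 = 125

88 min — Option B is the shortest.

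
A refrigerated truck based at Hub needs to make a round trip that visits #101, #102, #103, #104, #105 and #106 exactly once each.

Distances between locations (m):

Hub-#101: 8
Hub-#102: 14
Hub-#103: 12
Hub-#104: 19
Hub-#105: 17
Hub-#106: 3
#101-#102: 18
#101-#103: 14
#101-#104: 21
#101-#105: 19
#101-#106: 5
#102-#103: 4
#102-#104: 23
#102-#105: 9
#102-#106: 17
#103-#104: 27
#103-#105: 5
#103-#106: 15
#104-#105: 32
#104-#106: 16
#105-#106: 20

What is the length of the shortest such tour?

Shortest round trip = 78 m.

With 6 stops there are 6!/2 = 360 distinct round trips (a route and its reverse cost the same).
Hub - #101 - #102 - #103 - #104 - #105 - #106 - Hub: 8+18+4+27+32+20+3 = 112
Hub - #101 - #102 - #103 - #104 - #106 - #105 - Hub: 8+18+4+27+16+20+17 = 110
Hub - #101 - #102 - #103 - #105 - #104 - #106 - Hub: 8+18+4+5+32+16+3 = 86
Hub - #101 - #102 - #103 - #105 - #106 - #104 - Hub: 8+18+4+5+20+16+19 = 90
Hub - #101 - #102 - #103 - #106 - #104 - #105 - Hub: 8+18+4+15+16+32+17 = 110
Hub - #101 - #102 - #103 - #106 - #105 - #104 - Hub: 8+18+4+15+20+32+19 = 116
Hub - #101 - #102 - #104 - #103 - #105 - #106 - Hub: 8+18+23+27+5+20+3 = 104
Hub - #101 - #102 - #104 - #103 - #106 - #105 - Hub: 8+18+23+27+15+20+17 = 128
… (352 more)
Hub - #101 - #103 - #105 - #102 - #104 - #106 - Hub: 8+14+5+9+23+16+3 = 78  ← best
The minimum is 78.
One optimal route: Hub → #101 → #103 → #105 → #102 → #104 → #106 → Hub (or its reverse).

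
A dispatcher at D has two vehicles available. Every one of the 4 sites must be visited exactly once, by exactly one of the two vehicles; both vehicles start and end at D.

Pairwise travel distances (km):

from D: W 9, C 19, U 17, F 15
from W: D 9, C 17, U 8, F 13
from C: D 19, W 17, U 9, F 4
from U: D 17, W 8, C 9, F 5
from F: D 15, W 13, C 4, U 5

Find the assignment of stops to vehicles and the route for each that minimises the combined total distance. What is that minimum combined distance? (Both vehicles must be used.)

Try each way of splitting the stops between the two vehicles (each non-empty) and, for each split, find the best tour for each vehicle:
  {W} + {C, U, F}: 18 + 45 = 63
  {C} + {W, U, F}: 38 + 37 = 75
  {W, C} + {U, F}: 45 + 37 = 82
  {U} + {W, C, F}: 34 + 45 = 79
  {W, U} + {C, F}: 34 + 38 = 72
  {C, U} + {W, F}: 45 + 37 = 82
  … (7 splits in total)
Best: vehicle 1 D → W → D = 18; vehicle 2 D → C → F → U → D = 45; combined 63.

Minimum combined distance: 63 km.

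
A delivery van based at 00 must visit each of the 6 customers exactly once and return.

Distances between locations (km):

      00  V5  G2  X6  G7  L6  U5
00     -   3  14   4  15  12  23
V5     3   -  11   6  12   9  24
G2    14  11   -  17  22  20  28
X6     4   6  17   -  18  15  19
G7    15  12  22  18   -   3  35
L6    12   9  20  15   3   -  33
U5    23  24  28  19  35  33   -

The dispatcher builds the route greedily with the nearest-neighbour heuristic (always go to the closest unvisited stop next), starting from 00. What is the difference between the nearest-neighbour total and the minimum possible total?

From 00: V5=3, X6=4, L6=12, G2=14, G7=15, U5=23 → choose V5 (3).
From V5: X6=6, L6=9, G2=11, G7=12, U5=24 → choose X6 (6).
From X6: L6=15, G2=17, G7=18, U5=19 → choose L6 (15).
From L6: G7=3, G2=20, U5=33 → choose G7 (3).
From G7: G2=22, U5=35 → choose G2 (22).
From G2: U5=28 → choose U5 (28).
NN route 00 → V5 → X6 → L6 → G7 → G2 → U5 → 00 costs 100.
Optimal: 00 → V5 → L6 → G7 → G2 → U5 → X6 → 00 costs 88 (by enumerating all 360 distinct tours).
Excess = 100 − 88 = 12.

The nearest-neighbour route is 12 km longer than optimal.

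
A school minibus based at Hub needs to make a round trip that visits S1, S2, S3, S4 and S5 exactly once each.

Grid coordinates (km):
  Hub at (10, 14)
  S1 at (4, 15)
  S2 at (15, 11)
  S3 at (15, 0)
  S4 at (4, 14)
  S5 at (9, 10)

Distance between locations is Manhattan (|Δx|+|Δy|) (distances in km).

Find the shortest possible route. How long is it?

There are 60 distinct closed tours to check (reversals are equivalent).
Hub-S1-S2-S3-S4-S5-Hub: 7+15+11+25+9+5 = 72
Hub-S1-S2-S3-S5-S4-Hub: 7+15+11+16+9+6 = 64
Hub-S1-S2-S4-S3-S5-Hub: 7+15+14+25+16+5 = 82
Hub-S1-S2-S4-S5-S3-Hub: 7+15+14+9+16+19 = 80
Hub-S1-S2-S5-S3-S4-Hub: 7+15+7+16+25+6 = 76
Hub-S1-S2-S5-S4-S3-Hub: 7+15+7+9+25+19 = 82
Hub-S1-S3-S2-S4-S5-Hub: 7+26+11+14+9+5 = 72
Hub-S1-S3-S2-S5-S4-Hub: 7+26+11+7+9+6 = 66
Hub-S1-S3-S4-S2-S5-Hub: 7+26+25+14+7+5 = 84
Hub-S1-S3-S4-S5-S2-Hub: 7+26+25+9+7+8 = 82
Hub-S1-S3-S5-S2-S4-Hub: 7+26+16+7+14+6 = 76
Hub-S1-S3-S5-S4-S2-Hub: 7+26+16+9+14+8 = 80
Hub-S1-S4-S2-S3-S5-Hub: 7+1+14+11+16+5 = 54
Hub-S1-S4-S2-S5-S3-Hub: 7+1+14+7+16+19 = 64
… (46 more)
Hub-S1-S4-S5-S3-S2-Hub: 7+1+9+16+11+8 = 52  ← best
The minimum is 52.
One optimal route: Hub → S1 → S4 → S5 → S3 → S2 → Hub (or its reverse).

52 km — the shortest possible round trip.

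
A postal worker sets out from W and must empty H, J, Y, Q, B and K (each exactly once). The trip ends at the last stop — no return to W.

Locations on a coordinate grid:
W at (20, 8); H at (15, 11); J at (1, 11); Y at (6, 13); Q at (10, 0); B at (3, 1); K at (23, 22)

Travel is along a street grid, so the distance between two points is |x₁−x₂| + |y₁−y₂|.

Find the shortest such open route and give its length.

Minimum one-way distance = 74.

There are 6! = 720 possible orderings.
W → H → J → Y → Q → B → K: 8+14+7+17+8+41 = 95
W → H → J → Y → Q → K → B: 8+14+7+17+35+41 = 122
W → H → J → Y → B → Q → K: 8+14+7+15+8+35 = 87
W → H → J → Y → B → K → Q: 8+14+7+15+41+35 = 120
W → H → J → Y → K → Q → B: 8+14+7+26+35+8 = 98
W → H → J → Y → K → B → Q: 8+14+7+26+41+8 = 104
W → H → J → Q → Y → B → K: 8+14+20+17+15+41 = 115
W → H → J → Q → Y → K → B: 8+14+20+17+26+41 = 126
… (712 more)
W → K → H → Y → J → B → Q: 17+19+11+7+12+8 = 74  ← best
The minimum is 74.
One shortest path: W → K → H → Y → J → B → Q.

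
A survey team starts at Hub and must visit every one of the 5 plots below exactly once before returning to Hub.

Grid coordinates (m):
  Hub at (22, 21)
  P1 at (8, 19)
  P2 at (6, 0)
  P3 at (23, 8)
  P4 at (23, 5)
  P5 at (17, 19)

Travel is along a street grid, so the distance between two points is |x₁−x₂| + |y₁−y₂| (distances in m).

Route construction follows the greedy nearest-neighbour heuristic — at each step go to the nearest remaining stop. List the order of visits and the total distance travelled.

Total distance 76 m via the nearest-neighbour route Hub → P5 → P1 → P2 → P4 → P3 → Hub.

From Hub: distances to unvisited — P5=7, P3=14, P1=16, P4=17, P2=37. Nearest is P5 (7).
From P5: distances to unvisited — P1=9, P3=17, P4=20, P2=30. Nearest is P1 (9).
From P1: distances to unvisited — P2=21, P3=26, P4=29. Nearest is P2 (21).
From P2: distances to unvisited — P4=22, P3=25. Nearest is P4 (22).
From P4: distances to unvisited — P3=3. Nearest is P3 (3).
Return P3→Hub: 14.
Total = 7 + 9 + 21 + 22 + 3 + 14 = 76.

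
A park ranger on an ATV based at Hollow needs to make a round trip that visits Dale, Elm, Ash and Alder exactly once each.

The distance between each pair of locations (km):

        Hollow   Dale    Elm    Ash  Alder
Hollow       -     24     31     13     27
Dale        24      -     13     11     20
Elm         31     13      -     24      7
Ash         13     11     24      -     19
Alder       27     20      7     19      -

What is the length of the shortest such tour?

Hollow→Dale→Elm→Ash→Alder→Hollow: 24+13+24+19+27 = 107
Hollow→Dale→Elm→Alder→Ash→Hollow: 24+13+7+19+13 = 76
Hollow→Dale→Ash→Elm→Alder→Hollow: 24+11+24+7+27 = 93
Hollow→Dale→Ash→Alder→Elm→Hollow: 24+11+19+7+31 = 92
Hollow→Dale→Alder→Elm→Ash→Hollow: 24+20+7+24+13 = 88
Hollow→Dale→Alder→Ash→Elm→Hollow: 24+20+19+24+31 = 118
Hollow→Elm→Dale→Ash→Alder→Hollow: 31+13+11+19+27 = 101
Hollow→Elm→Dale→Alder→Ash→Hollow: 31+13+20+19+13 = 96
Hollow→Elm→Ash→Dale→Alder→Hollow: 31+24+11+20+27 = 113
Hollow→Elm→Alder→Dale→Ash→Hollow: 31+7+20+11+13 = 82
Hollow→Ash→Dale→Elm→Alder→Hollow: 13+11+13+7+27 = 71
Hollow→Ash→Elm→Dale→Alder→Hollow: 13+24+13+20+27 = 97
The minimum is 71.
One optimal route: Hollow → Ash → Dale → Elm → Alder → Hollow (or its reverse).

Minimum total distance: 71 km.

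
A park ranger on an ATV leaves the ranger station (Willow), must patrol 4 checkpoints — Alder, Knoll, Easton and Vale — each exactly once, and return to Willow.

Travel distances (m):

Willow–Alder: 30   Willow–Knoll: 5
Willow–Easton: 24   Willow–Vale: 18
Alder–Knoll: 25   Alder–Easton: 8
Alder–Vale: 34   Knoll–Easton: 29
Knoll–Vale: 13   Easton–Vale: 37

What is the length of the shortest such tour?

Willow → Alder → Knoll → Easton → Vale → Willow: 30+25+29+37+18 = 139
Willow → Alder → Knoll → Vale → Easton → Willow: 30+25+13+37+24 = 129
Willow → Alder → Easton → Knoll → Vale → Willow: 30+8+29+13+18 = 98
Willow → Alder → Easton → Vale → Knoll → Willow: 30+8+37+13+5 = 93
Willow → Alder → Vale → Knoll → Easton → Willow: 30+34+13+29+24 = 130
Willow → Alder → Vale → Easton → Knoll → Willow: 30+34+37+29+5 = 135
Willow → Knoll → Alder → Easton → Vale → Willow: 5+25+8+37+18 = 93
Willow → Knoll → Alder → Vale → Easton → Willow: 5+25+34+37+24 = 125
Willow → Knoll → Easton → Alder → Vale → Willow: 5+29+8+34+18 = 94
Willow → Knoll → Vale → Alder → Easton → Willow: 5+13+34+8+24 = 84
Willow → Easton → Alder → Knoll → Vale → Willow: 24+8+25+13+18 = 88
Willow → Easton → Knoll → Alder → Vale → Willow: 24+29+25+34+18 = 130
The minimum is 84.
One optimal route: Willow → Knoll → Vale → Alder → Easton → Willow (or its reverse).

Minimum total distance: 84 m.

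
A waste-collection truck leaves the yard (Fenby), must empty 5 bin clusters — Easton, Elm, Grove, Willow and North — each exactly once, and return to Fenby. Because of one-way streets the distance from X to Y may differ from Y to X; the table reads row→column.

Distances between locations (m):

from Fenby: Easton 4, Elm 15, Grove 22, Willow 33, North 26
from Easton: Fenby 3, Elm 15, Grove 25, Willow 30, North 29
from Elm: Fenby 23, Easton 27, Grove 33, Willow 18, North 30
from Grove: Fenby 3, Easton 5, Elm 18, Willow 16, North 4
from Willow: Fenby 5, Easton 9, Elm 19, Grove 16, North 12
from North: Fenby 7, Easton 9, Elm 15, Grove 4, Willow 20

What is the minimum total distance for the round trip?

Minimum total distance: 56 m.

Fenby→Easton→Elm→Grove→Willow→North→Fenby: 4+15+33+16+12+7 = 87
Fenby→Easton→Elm→Grove→North→Willow→Fenby: 4+15+33+4+20+5 = 81
Fenby→Easton→Elm→Willow→Grove→North→Fenby: 4+15+18+16+4+7 = 64
Fenby→Easton→Elm→Willow→North→Grove→Fenby: 4+15+18+12+4+3 = 56
Fenby→Easton→Elm→North→Grove→Willow→Fenby: 4+15+30+4+16+5 = 74
Fenby→Easton→Elm→North→Willow→Grove→Fenby: 4+15+30+20+16+3 = 88
Fenby→Easton→Grove→Elm→Willow→North→Fenby: 4+25+18+18+12+7 = 84
Fenby→Easton→Grove→Elm→North→Willow→Fenby: 4+25+18+30+20+5 = 102
Fenby→Easton→Grove→Willow→Elm→North→Fenby: 4+25+16+19+30+7 = 101
Fenby→Easton→Grove→Willow→North→Elm→Fenby: 4+25+16+12+15+23 = 95
Fenby→Easton→Grove→North→Elm→Willow→Fenby: 4+25+4+15+18+5 = 71
Fenby→Easton→Grove→North→Willow→Elm→Fenby: 4+25+4+20+19+23 = 95
Fenby→Easton→Willow→Elm→Grove→North→Fenby: 4+30+19+33+4+7 = 97
Fenby→Easton→Willow→Elm→North→Grove→Fenby: 4+30+19+30+4+3 = 90
… (106 more)
The minimum is 56.
One optimal route: Fenby → Easton → Elm → Willow → North → Grove → Fenby.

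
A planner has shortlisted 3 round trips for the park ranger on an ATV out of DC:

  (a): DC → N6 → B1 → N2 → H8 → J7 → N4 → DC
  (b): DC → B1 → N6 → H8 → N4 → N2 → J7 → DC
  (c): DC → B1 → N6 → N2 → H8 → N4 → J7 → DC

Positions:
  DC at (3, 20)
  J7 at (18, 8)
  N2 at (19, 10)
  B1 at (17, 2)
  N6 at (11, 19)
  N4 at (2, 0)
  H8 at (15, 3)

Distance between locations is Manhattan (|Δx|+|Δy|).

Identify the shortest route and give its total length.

106 — (a) is the shortest.

(a): 9 + 23 + 10 + 11 + 8 + 24 + 21 = 106
(b): 32 + 23 + 20 + 16 + 27 + 3 + 27 = 148
(c): 32 + 23 + 17 + 11 + 16 + 24 + 27 = 150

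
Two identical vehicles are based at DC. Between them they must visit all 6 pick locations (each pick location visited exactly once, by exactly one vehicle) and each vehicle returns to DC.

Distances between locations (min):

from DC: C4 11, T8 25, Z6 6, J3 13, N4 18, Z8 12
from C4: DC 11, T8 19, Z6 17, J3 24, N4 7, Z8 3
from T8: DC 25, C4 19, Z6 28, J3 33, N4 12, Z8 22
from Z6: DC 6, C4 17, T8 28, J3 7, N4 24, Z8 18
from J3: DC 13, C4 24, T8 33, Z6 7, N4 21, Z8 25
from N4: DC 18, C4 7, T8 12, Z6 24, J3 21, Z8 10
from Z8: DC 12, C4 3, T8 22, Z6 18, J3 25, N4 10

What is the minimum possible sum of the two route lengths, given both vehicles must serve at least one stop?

85 min — the smallest possible combined total.

Try each way of splitting the stops between the two vehicles (each non-empty) and, for each split, find the best tour for each vehicle:
  {C4} + {T8, Z6, J3, N4, Z8}: 22 + 80 = 102
  {T8} + {C4, Z6, J3, N4, Z8}: 50 + 56 = 106
  {C4, T8} + {Z6, J3, N4, Z8}: 55 + 56 = 111
  {Z6} + {C4, T8, J3, N4, Z8}: 12 + 80 = 92
  {C4, Z6} + {T8, J3, N4, Z8}: 34 + 80 = 114
  {T8, Z6} + {C4, J3, N4, Z8}: 59 + 56 = 115
  … (31 splits in total)
  {Z6, J3} + {C4, T8, N4, Z8}: 26 + 59 = 85  ← best
Best: vehicle 1 DC → Z6 → J3 → DC = 26; vehicle 2 DC → T8 → N4 → C4 → Z8 → DC = 59; combined 85.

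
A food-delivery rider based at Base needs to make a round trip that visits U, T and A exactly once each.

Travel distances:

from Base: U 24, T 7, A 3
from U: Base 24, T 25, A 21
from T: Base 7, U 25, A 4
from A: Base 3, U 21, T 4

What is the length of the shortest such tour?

Minimum total distance: 56.

With 3 stops there are 3!/2 = 3 distinct round trips (a route and its reverse cost the same).
Base - U - T - A - Base: 24+25+4+3 = 56
Base - U - A - T - Base: 24+21+4+7 = 56
Base - T - U - A - Base: 7+25+21+3 = 56
The minimum is 56.
One optimal route: Base → U → T → A → Base (or its reverse).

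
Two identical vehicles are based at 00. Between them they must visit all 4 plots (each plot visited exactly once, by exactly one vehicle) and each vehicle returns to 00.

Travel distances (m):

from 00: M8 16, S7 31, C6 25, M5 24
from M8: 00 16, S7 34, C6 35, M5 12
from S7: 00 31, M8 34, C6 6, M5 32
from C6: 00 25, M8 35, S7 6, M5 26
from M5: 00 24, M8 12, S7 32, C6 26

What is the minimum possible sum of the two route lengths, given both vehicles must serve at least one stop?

114 m — the smallest possible combined total.

Check every non-empty split of the stops between the two vehicles; for each half take its own optimal tour:
  {M8} + {S7, C6, M5}: 32 + 87 = 119
  {S7} + {M8, C6, M5}: 62 + 79 = 141
  {M8, S7} + {C6, M5}: 81 + 75 = 156
  {C6} + {M8, S7, M5}: 50 + 91 = 141
  {M8, C6} + {S7, M5}: 76 + 87 = 163
  {S7, C6} + {M8, M5}: 62 + 52 = 114
  … (7 splits in total)
Best: vehicle 1 00 → S7 → C6 → 00 = 62; vehicle 2 00 → M8 → M5 → 00 = 52; combined 114.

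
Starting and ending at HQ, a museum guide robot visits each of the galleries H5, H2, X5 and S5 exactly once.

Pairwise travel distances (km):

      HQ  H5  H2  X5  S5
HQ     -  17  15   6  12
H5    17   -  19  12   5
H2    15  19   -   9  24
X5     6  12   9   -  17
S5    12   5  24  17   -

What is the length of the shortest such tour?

With 4 stops there are 4!/2 = 12 distinct round trips (a route and its reverse cost the same).
HQ → H5 → H2 → X5 → S5 → HQ: 17+19+9+17+12 = 74
HQ → H5 → H2 → S5 → X5 → HQ: 17+19+24+17+6 = 83
HQ → H5 → X5 → H2 → S5 → HQ: 17+12+9+24+12 = 74
HQ → H5 → X5 → S5 → H2 → HQ: 17+12+17+24+15 = 85
HQ → H5 → S5 → H2 → X5 → HQ: 17+5+24+9+6 = 61
HQ → H5 → S5 → X5 → H2 → HQ: 17+5+17+9+15 = 63
HQ → H2 → H5 → X5 → S5 → HQ: 15+19+12+17+12 = 75
HQ → H2 → H5 → S5 → X5 → HQ: 15+19+5+17+6 = 62
HQ → H2 → X5 → H5 → S5 → HQ: 15+9+12+5+12 = 53
HQ → H2 → S5 → H5 → X5 → HQ: 15+24+5+12+6 = 62
HQ → X5 → H5 → H2 → S5 → HQ: 6+12+19+24+12 = 73
HQ → X5 → H2 → H5 → S5 → HQ: 6+9+19+5+12 = 51
The minimum is 51.
One optimal route: HQ → X5 → H2 → H5 → S5 → HQ (or its reverse).

51 km — the shortest possible round trip.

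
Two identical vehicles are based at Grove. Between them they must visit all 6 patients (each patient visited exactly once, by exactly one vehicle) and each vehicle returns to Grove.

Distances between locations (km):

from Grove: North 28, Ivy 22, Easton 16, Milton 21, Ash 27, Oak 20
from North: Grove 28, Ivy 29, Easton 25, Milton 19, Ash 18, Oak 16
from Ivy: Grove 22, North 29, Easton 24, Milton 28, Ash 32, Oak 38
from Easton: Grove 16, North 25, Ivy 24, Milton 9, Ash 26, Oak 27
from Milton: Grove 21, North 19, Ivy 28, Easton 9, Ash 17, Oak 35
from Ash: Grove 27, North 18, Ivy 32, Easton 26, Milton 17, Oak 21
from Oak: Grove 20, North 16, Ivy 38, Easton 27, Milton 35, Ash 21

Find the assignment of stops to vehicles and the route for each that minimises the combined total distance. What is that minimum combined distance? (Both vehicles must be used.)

Try each way of splitting the stops between the two vehicles (each non-empty) and, for each split, find the best tour for each vehicle:
  {North} + {Ivy, Easton, Milton, Ash, Oak}: 56 + 113 = 169
  {Ivy} + {North, Easton, Milton, Ash, Oak}: 44 + 96 = 140
  {North, Ivy} + {Easton, Milton, Ash, Oak}: 79 + 83 = 162
  {Easton} + {North, Ivy, Milton, Ash, Oak}: 32 + 121 = 153
  {North, Easton} + {Ivy, Milton, Ash, Oak}: 69 + 108 = 177
  {Ivy, Easton} + {North, Milton, Ash, Oak}: 62 + 92 = 154
  … (31 splits in total)
Best: vehicle 1 Grove → Ivy → Grove = 44; vehicle 2 Grove → Easton → Milton → Ash → North → Oak → Grove = 96; combined 140.

Minimum combined distance: 140 km.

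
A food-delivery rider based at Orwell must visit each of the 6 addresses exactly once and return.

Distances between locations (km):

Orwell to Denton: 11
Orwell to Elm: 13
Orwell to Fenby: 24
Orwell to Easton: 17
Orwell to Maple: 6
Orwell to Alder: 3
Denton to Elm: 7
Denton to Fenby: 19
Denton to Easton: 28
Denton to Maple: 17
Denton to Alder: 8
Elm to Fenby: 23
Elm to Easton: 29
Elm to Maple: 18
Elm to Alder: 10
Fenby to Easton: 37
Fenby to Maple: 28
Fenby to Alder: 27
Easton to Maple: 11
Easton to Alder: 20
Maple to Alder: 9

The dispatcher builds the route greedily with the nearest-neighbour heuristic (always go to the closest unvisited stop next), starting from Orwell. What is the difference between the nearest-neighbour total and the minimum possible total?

The nearest-neighbour route is 15 km longer than optimal.

Orwell: Alder=3, Maple=6, Denton=11, Elm=13, Easton=17, Fenby=24 ⇒ Alder
Alder: Denton=8, Maple=9, Elm=10, Easton=20, Fenby=27 ⇒ Denton
Denton: Elm=7, Maple=17, Fenby=19, Easton=28 ⇒ Elm
Elm: Maple=18, Fenby=23, Easton=29 ⇒ Maple
Maple: Easton=11, Fenby=28 ⇒ Easton
Easton: Fenby=37 ⇒ Fenby
NN route Orwell → Alder → Denton → Elm → Maple → Easton → Fenby → Orwell costs 108.
Optimal: Orwell → Maple → Easton → Fenby → Denton → Elm → Alder → Orwell costs 93 (by enumerating all 360 distinct tours).
Excess = 108 − 93 = 15.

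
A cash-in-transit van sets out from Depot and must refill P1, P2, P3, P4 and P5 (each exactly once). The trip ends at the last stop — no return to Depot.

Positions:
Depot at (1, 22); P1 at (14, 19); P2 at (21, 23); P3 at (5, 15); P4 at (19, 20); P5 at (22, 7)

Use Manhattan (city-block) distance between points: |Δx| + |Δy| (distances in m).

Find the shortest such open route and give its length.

Shortest open route: 52 m.

There are 5! = 120 possible orderings.
Depot → P1 → P2 → P3 → P4 → P5: 16+11+24+19+16 = 86
Depot → P1 → P2 → P3 → P5 → P4: 16+11+24+25+16 = 92
Depot → P1 → P2 → P4 → P3 → P5: 16+11+5+19+25 = 76
Depot → P1 → P2 → P4 → P5 → P3: 16+11+5+16+25 = 73
Depot → P1 → P2 → P5 → P3 → P4: 16+11+17+25+19 = 88
Depot → P1 → P2 → P5 → P4 → P3: 16+11+17+16+19 = 79
Depot → P1 → P3 → P2 → P4 → P5: 16+13+24+5+16 = 74
Depot → P1 → P3 → P2 → P5 → P4: 16+13+24+17+16 = 86
Depot → P1 → P3 → P4 → P2 → P5: 16+13+19+5+17 = 70
Depot → P1 → P3 → P4 → P5 → P2: 16+13+19+16+17 = 81
Depot → P1 → P3 → P5 → P2 → P4: 16+13+25+17+5 = 76
Depot → P1 → P3 → P5 → P4 → P2: 16+13+25+16+5 = 75
Depot → P1 → P4 → P2 → P3 → P5: 16+6+5+24+25 = 76
Depot → P1 → P4 → P2 → P5 → P3: 16+6+5+17+25 = 69
… (106 more)
Depot → P3 → P1 → P4 → P2 → P5: 11+13+6+5+17 = 52  ← best
The minimum is 52.
One shortest path: Depot → P3 → P1 → P4 → P2 → P5.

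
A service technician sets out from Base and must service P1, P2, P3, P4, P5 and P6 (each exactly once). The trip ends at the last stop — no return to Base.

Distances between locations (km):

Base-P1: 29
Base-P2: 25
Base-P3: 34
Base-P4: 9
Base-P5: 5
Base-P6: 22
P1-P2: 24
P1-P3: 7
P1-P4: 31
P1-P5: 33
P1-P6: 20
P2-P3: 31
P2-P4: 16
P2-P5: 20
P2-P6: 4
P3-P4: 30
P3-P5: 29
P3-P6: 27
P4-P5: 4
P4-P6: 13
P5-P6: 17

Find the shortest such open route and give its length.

56 km — the minimum one-way total.

There are 6! = 720 possible orderings.
Base → P1 → P2 → P3 → P4 → P5 → P6: 29+24+31+30+4+17 = 135
Base → P1 → P2 → P3 → P4 → P6 → P5: 29+24+31+30+13+17 = 144
Base → P1 → P2 → P3 → P5 → P4 → P6: 29+24+31+29+4+13 = 130
Base → P1 → P2 → P3 → P5 → P6 → P4: 29+24+31+29+17+13 = 143
Base → P1 → P2 → P3 → P6 → P4 → P5: 29+24+31+27+13+4 = 128
Base → P1 → P2 → P3 → P6 → P5 → P4: 29+24+31+27+17+4 = 132
Base → P1 → P2 → P4 → P3 → P5 → P6: 29+24+16+30+29+17 = 145
Base → P1 → P2 → P4 → P3 → P6 → P5: 29+24+16+30+27+17 = 143
… (712 more)
Base → P5 → P4 → P2 → P6 → P1 → P3: 5+4+16+4+20+7 = 56  ← best
The minimum is 56.
One shortest path: Base → P5 → P4 → P2 → P6 → P1 → P3.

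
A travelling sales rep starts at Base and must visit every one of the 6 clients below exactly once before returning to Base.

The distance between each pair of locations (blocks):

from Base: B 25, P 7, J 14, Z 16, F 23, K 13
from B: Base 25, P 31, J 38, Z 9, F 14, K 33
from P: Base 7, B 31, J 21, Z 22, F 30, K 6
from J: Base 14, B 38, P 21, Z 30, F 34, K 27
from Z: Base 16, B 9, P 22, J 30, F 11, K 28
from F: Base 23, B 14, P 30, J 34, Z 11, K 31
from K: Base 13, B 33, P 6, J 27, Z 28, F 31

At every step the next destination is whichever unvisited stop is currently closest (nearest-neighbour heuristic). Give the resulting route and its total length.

At Base the remaining stops are P 7, K 13, J 14, Z 16, F 23, B 25; go to P.
At P the remaining stops are K 6, J 21, Z 22, F 30, B 31; go to K.
At K the remaining stops are J 27, Z 28, F 31, B 33; go to J.
At J the remaining stops are Z 30, F 34, B 38; go to Z.
At Z the remaining stops are B 9, F 11; go to B.
At B the remaining stops are F 14; go to F.
Return F→Base: 23.
Total = 7 + 6 + 27 + 30 + 9 + 14 + 23 = 116.

Total distance 116 blocks via the nearest-neighbour route Base → P → K → J → Z → B → F → Base.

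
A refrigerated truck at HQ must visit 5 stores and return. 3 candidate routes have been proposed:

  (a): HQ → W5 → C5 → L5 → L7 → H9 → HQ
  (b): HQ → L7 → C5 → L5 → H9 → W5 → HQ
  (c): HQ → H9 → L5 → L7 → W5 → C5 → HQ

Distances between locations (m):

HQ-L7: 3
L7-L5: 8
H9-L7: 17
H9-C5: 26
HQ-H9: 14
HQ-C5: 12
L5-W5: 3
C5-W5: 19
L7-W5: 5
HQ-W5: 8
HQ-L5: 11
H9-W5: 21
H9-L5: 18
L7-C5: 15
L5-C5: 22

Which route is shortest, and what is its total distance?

(a): 8 + 19 + 22 + 8 + 17 + 14 = 88
(b): 3 + 15 + 22 + 18 + 21 + 8 = 87
(c): 14 + 18 + 8 + 5 + 19 + 12 = 76

Shortest is (c), total 76 m.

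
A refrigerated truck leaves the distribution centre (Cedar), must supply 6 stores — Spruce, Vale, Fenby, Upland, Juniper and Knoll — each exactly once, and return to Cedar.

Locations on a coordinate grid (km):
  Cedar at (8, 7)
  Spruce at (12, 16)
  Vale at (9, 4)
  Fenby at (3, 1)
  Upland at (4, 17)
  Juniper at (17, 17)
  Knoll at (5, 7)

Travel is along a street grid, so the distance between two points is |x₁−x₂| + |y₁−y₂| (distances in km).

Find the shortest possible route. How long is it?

Cedar→Spruce→Vale→Fenby→Upland→Juniper→Knoll→Cedar: 13+15+9+17+13+22+3 = 92
Cedar→Spruce→Vale→Fenby→Upland→Knoll→Juniper→Cedar: 13+15+9+17+11+22+19 = 106
Cedar→Spruce→Vale→Fenby→Juniper→Upland→Knoll→Cedar: 13+15+9+30+13+11+3 = 94
Cedar→Spruce→Vale→Fenby→Juniper→Knoll→Upland→Cedar: 13+15+9+30+22+11+14 = 114
Cedar→Spruce→Vale→Fenby→Knoll→Upland→Juniper→Cedar: 13+15+9+8+11+13+19 = 88
Cedar→Spruce→Vale→Fenby→Knoll→Juniper→Upland→Cedar: 13+15+9+8+22+13+14 = 94
Cedar→Spruce→Vale→Upland→Fenby→Juniper→Knoll→Cedar: 13+15+18+17+30+22+3 = 118
Cedar→Spruce→Vale→Upland→Fenby→Knoll→Juniper→Cedar: 13+15+18+17+8+22+19 = 112
… (352 more)
Cedar→Spruce→Juniper→Upland→Knoll→Fenby→Vale→Cedar: 13+6+13+11+8+9+4 = 64  ← best
The minimum is 64.
One optimal route: Cedar → Spruce → Juniper → Upland → Knoll → Fenby → Vale → Cedar (or its reverse).

Minimum total distance: 64 km.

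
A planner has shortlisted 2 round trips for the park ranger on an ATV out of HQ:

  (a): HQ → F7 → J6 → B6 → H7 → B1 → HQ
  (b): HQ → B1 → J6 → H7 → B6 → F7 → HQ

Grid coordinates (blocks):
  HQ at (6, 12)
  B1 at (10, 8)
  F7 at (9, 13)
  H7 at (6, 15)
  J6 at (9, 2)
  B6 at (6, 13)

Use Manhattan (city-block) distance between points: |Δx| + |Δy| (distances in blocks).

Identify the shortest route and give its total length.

(a): 4 + 11 + 14 + 2 + 11 + 8 = 50
(b): 8 + 7 + 16 + 2 + 3 + 4 = 40

40 blocks — (b) is the shortest.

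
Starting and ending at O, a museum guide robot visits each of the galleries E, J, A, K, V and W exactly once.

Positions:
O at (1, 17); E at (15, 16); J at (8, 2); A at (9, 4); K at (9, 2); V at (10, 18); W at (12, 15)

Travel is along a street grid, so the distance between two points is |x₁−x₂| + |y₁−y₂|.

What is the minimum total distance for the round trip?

Shortest round trip = 60.

O → E → J → A → K → V → W → O: 15+21+3+2+17+5+13 = 76
O → E → J → A → K → W → V → O: 15+21+3+2+16+5+10 = 72
O → E → J → A → V → K → W → O: 15+21+3+15+17+16+13 = 100
O → E → J → A → V → W → K → O: 15+21+3+15+5+16+23 = 98
O → E → J → A → W → K → V → O: 15+21+3+14+16+17+10 = 96
O → E → J → A → W → V → K → O: 15+21+3+14+5+17+23 = 98
O → E → J → K → A → V → W → O: 15+21+1+2+15+5+13 = 72
O → E → J → K → A → W → V → O: 15+21+1+2+14+5+10 = 68
… (352 more)
O → J → K → A → W → E → V → O: 22+1+2+14+4+7+10 = 60  ← best
The minimum is 60.
One optimal route: O → J → K → A → W → E → V → O (or its reverse).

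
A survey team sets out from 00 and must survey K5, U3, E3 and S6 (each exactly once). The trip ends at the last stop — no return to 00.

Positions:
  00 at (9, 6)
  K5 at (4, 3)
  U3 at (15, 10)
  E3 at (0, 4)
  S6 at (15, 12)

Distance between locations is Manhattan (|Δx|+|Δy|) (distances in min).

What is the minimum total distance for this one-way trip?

There are 4! = 24 possible orderings.
00→K5→U3→E3→S6: 8+18+21+23 = 70
00→K5→U3→S6→E3: 8+18+2+23 = 51
00→K5→E3→U3→S6: 8+5+21+2 = 36
00→K5→E3→S6→U3: 8+5+23+2 = 38
00→K5→S6→U3→E3: 8+20+2+21 = 51
00→K5→S6→E3→U3: 8+20+23+21 = 72
00→U3→K5→E3→S6: 10+18+5+23 = 56
00→U3→K5→S6→E3: 10+18+20+23 = 71
00→U3→E3→K5→S6: 10+21+5+20 = 56
00→U3→E3→S6→K5: 10+21+23+20 = 74
00→U3→S6→K5→E3: 10+2+20+5 = 37
00→U3→S6→E3→K5: 10+2+23+5 = 40
00→E3→K5→U3→S6: 11+5+18+2 = 36
00→E3→K5→S6→U3: 11+5+20+2 = 38
… (10 more)
The minimum is 36.
One shortest path: 00 → K5 → E3 → U3 → S6.

Shortest open route: 36 min.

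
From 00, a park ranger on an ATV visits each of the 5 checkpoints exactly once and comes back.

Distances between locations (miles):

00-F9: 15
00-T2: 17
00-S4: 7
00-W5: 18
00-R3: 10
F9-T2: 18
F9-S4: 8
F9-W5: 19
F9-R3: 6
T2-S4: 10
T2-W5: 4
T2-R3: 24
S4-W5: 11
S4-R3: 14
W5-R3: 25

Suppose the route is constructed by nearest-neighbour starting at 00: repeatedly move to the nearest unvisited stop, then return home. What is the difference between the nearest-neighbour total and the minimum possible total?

Excess over optimum: 11 miles.

From 00: S4=7, R3=10, F9=15, T2=17, W5=18 → choose S4 (7).
From S4: F9=8, T2=10, W5=11, R3=14 → choose F9 (8).
From F9: R3=6, T2=18, W5=19 → choose R3 (6).
From R3: T2=24, W5=25 → choose T2 (24).
From T2: W5=4 → choose W5 (4).
NN route 00 → S4 → F9 → R3 → T2 → W5 → 00 costs 67.
Optimal: 00 → T2 → W5 → S4 → F9 → R3 → 00 costs 56 (by enumerating all 60 distinct tours).
Excess = 67 − 56 = 11.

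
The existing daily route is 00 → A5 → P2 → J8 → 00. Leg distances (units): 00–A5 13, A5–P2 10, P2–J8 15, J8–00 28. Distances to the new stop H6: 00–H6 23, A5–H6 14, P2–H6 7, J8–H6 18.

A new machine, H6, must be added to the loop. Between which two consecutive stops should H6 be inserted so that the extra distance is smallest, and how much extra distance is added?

Minimum extra distance: 10, inserting H6 between P2 and J8.

Insertion cost between consecutive stops i–j is d(i,H6) + d(H6,j) − d(i,j):
  between 00 and A5: 23 + 14 − 13 = 24
  between A5 and P2: 14 + 7 − 10 = 11
  between P2 and J8: 7 + 18 − 15 = 10
  between J8 and 00: 18 + 23 − 28 = 13
Cheapest insertion is between P2 and J8, adding 10.
New total = 66 + 10 = 76.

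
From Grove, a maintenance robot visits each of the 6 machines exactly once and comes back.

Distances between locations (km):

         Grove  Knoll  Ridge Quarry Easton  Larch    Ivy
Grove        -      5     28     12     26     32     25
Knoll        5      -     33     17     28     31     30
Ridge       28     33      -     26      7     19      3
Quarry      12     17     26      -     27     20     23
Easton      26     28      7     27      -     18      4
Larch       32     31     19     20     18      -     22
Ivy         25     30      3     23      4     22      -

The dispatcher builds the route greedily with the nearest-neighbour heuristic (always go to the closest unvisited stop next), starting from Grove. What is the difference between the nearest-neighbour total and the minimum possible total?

From Grove: Knoll=5, Quarry=12, Ivy=25, Easton=26, Ridge=28, Larch=32 → choose Knoll (5).
From Knoll: Quarry=17, Easton=28, Ivy=30, Larch=31, Ridge=33 → choose Quarry (17).
From Quarry: Larch=20, Ivy=23, Ridge=26, Easton=27 → choose Larch (20).
From Larch: Easton=18, Ridge=19, Ivy=22 → choose Easton (18).
From Easton: Ivy=4, Ridge=7 → choose Ivy (4).
From Ivy: Ridge=3 → choose Ridge (3).
NN route Grove → Knoll → Quarry → Larch → Easton → Ivy → Ridge → Grove costs 95.
Optimal: Grove → Knoll → Easton → Ivy → Ridge → Larch → Quarry → Grove costs 91 (by enumerating all 360 distinct tours).
Excess = 95 − 91 = 4.

Excess over optimum: 4 km.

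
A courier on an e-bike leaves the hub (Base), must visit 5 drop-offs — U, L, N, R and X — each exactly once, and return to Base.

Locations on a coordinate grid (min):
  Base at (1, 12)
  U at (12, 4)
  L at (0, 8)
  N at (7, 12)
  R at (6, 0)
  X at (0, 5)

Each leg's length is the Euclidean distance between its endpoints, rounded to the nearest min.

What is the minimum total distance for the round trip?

Minimum total distance: 37 min.

With 5 stops there are 5!/2 = 60 distinct round trips (a route and its reverse cost the same).
Base-U-L-N-R-X-Base: 14+13+8+12+8+7 = 62
Base-U-L-N-X-R-Base: 14+13+8+10+8+13 = 66
Base-U-L-R-N-X-Base: 14+13+10+12+10+7 = 66
Base-U-L-R-X-N-Base: 14+13+10+8+10+6 = 61
Base-U-L-X-N-R-Base: 14+13+3+10+12+13 = 65
Base-U-L-X-R-N-Base: 14+13+3+8+12+6 = 56
Base-U-N-L-R-X-Base: 14+9+8+10+8+7 = 56
Base-U-N-L-X-R-Base: 14+9+8+3+8+13 = 55
Base-U-N-R-L-X-Base: 14+9+12+10+3+7 = 55
Base-U-N-R-X-L-Base: 14+9+12+8+3+4 = 50
Base-U-N-X-L-R-Base: 14+9+10+3+10+13 = 59
Base-U-N-X-R-L-Base: 14+9+10+8+10+4 = 55
Base-U-R-L-N-X-Base: 14+7+10+8+10+7 = 56
Base-U-R-L-X-N-Base: 14+7+10+3+10+6 = 50
… (46 more)
Base-L-X-R-U-N-Base: 4+3+8+7+9+6 = 37  ← best
The minimum is 37.
One optimal route: Base → L → X → R → U → N → Base (or its reverse).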